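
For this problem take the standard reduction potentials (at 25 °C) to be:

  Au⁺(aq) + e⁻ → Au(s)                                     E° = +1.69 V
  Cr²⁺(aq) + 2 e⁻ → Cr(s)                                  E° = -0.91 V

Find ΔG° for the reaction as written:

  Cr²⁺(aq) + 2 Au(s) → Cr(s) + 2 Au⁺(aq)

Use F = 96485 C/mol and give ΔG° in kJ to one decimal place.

As written, Cr²⁺/Cr is reduced (cathode) and Au⁺/Au is oxidised (anode), so E°cell = (-0.91) − (+1.69) = -2.60 V.
Balancing electrons gives n = 2.
ΔG° = −nFE° = −(2)(96485)(-2.60) = 501,722 J = +501.7 kJ.

+501.7 kJ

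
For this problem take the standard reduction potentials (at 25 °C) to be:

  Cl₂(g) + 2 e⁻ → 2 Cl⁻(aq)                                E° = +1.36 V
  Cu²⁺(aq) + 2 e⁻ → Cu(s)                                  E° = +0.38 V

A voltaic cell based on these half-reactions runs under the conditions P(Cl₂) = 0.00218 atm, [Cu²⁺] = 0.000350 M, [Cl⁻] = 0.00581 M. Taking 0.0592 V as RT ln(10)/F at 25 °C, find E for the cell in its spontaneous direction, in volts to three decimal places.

Cl₂/Cl⁻ is the cathode (higher E°), Cu²⁺/Cu the anode: E°cell = +1.36 − (+0.38) = +0.98 V, n = 2.
Overall: Cl₂(g) + Cu(s) → 2 Cl⁻(aq) + Cu²⁺(aq)
Q = [Cl⁻]^2·[Cu²⁺] / (P(Cl₂)); log Q = -5.266.
E = E° − (0.0592/n) log Q = +0.98 − (0.0592/2)(-5.266) = +1.136 V.

+1.136 V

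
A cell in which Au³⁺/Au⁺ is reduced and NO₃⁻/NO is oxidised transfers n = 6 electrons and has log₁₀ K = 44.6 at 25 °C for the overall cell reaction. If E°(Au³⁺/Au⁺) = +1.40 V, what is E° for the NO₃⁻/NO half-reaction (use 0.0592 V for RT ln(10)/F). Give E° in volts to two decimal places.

+0.96 V

E°cell = (0.0592/n)·log K = (0.0592/6)(44.6) = +0.440 V.
Since Au³⁺/Au⁺ is the cathode and NO₃⁻/NO the anode, E°cell = E°(Au³⁺/Au⁺) − E°(NO₃⁻/NO).
So E°(NO₃⁻/NO) = E°(Au³⁺/Au⁺) − E°cell = (+1.40) − (+0.440) = +0.96 V.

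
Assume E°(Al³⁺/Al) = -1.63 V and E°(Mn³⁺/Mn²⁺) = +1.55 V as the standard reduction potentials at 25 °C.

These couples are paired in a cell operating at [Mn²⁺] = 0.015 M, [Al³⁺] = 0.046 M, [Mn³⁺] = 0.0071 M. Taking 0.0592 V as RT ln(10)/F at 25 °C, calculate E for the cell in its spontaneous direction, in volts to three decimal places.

+3.187 V

Mn³⁺/Mn²⁺ is the cathode (higher E°), Al³⁺/Al the anode: E°cell = +1.55 − (-1.63) = +3.18 V, n = 3.
Overall: 3 Mn³⁺(aq) + Al(s) → 3 Mn²⁺(aq) + Al³⁺(aq)
Q = [Mn²⁺]^3·[Al³⁺] / ([Mn³⁺]^3); log Q = -0.363.
E = E° − (0.0592/n) log Q = +3.18 − (0.0592/3)(-0.363) = +3.187 V.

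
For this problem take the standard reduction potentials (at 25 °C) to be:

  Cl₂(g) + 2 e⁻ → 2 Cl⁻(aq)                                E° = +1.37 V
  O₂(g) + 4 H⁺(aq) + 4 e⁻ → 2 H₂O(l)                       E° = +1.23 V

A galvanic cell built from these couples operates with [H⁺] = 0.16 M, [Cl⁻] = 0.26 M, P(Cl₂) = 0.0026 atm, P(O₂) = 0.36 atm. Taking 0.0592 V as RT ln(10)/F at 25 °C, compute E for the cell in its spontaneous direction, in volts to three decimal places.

Cl₂/Cl⁻ is the cathode (higher E°), O₂/H₂O the anode: E°cell = +1.37 − (+1.23) = +0.14 V, n = 4.
Overall: 2 Cl₂(g) + 2 H₂O(l) → 4 Cl⁻(aq) + O₂(g) + 4 H⁺(aq)
Q = [Cl⁻]^4·P(O₂)·[H⁺]^4 / (P(Cl₂)^2); log Q = -0.797.
E = E° − (0.0592/n) log Q = +0.14 − (0.0592/4)(-0.797) = +0.152 V.

+0.152 V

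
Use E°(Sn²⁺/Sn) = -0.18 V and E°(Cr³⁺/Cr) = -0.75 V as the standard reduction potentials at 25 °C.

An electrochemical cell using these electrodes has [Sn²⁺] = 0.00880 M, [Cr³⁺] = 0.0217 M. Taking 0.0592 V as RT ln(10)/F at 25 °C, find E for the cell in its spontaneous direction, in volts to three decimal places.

Sn²⁺/Sn is the cathode (higher E°), Cr³⁺/Cr the anode: E°cell = -0.18 − (-0.75) = +0.57 V, n = 6.
Overall: 3 Sn²⁺(aq) + 2 Cr(s) → 3 Sn(s) + 2 Cr³⁺(aq)
Q = [Cr³⁺]^2 / ([Sn²⁺]^3); log Q = 2.839.
E = E° − (0.0592/n) log Q = +0.57 − (0.0592/6)(2.839) = +0.542 V.

+0.542 V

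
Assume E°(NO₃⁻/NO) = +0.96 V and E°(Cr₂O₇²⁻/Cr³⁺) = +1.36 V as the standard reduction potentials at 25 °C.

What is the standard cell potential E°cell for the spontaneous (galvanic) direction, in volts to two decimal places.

The Cr₂O₇²⁻/Cr³⁺ couple has the higher reduction potential, so it is the cathode; NO₃⁻/NO is oxidised at the anode.
E°cell = E°(cathode) − E°(anode) = (+1.36) − (+0.96) = +0.40 V.

+0.40 V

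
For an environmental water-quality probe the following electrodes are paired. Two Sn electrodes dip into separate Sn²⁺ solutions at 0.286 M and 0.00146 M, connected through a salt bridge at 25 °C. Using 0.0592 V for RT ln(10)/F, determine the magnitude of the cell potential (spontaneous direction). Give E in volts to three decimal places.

For a concentration cell E°cell = 0. The 0.286 M side is the cathode (reduction is favoured where [Sn²⁺] is higher).
With n = 2, E = −(0.0592/2) log([Sn²⁺]ₐₙ/[Sn²⁺]꜀ₐₜ) = −(0.0592/2) log(0.00146/0.286) = −(0.0592/2)(-2.292) = +0.068 V.

+0.068 V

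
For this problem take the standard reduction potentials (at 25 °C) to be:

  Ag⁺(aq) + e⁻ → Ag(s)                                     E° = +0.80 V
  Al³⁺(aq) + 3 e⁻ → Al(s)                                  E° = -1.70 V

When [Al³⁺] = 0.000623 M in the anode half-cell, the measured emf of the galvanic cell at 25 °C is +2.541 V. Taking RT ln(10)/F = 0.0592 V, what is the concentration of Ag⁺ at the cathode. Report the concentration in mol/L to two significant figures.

Ag⁺/Ag is the cathode, Al³⁺/Al the anode: E°cell = +2.50 V, n = 3.
Overall reaction: 3 Ag⁺(aq) + Al(s) → 3 Ag(s) + Al³⁺(aq); Q = [Al³⁺]^1/[Ag⁺]^3.
From E = E° − (0.0592/n) log Q: log Q = (E° − E)·n/0.0592 = (+2.50 − (+2.541))·3/0.0592 = -2.0777.
So 3·log[Ag⁺] = 1·log(0.000623) − log Q = -3.2055 − (-2.0777) = -1.1278; log[Ag⁺] = -1.1278 / 3 = -0.3759; [Ag⁺] = 10^(-0.3759) ≈ 0.42 M.

0.42 M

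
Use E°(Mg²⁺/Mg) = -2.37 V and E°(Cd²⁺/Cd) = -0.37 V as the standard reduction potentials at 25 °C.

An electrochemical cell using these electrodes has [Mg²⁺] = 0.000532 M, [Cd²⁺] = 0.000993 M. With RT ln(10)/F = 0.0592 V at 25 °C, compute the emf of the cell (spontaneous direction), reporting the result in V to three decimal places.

+2.008 V

Cd²⁺/Cd is the cathode (higher E°), Mg²⁺/Mg the anode: E°cell = -0.37 − (-2.37) = +2.00 V, n = 2.
Overall: Cd²⁺(aq) + Mg(s) → Cd(s) + Mg²⁺(aq)
Q = [Mg²⁺] / ([Cd²⁺]); log Q = -0.271.
E = E° − (0.0592/n) log Q = +2.00 − (0.0592/2)(-0.271) = +2.008 V.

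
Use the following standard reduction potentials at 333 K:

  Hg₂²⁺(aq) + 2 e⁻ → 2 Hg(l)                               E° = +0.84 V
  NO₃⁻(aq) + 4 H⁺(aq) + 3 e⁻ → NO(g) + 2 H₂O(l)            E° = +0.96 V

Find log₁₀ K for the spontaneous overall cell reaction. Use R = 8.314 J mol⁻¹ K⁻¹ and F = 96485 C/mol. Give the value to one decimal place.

Cathode: NO₃⁻/NO; anode: Hg₂²⁺/Hg. E°cell = (+0.96) − (+0.84) = +0.12 V, with n = 6.
ΔG° = −nFE° = −RT ln K, so ln K = nFE°/(RT) = (6)(96485)(+0.12) / ((8.314)(333)) = 25.092.
log₁₀ K = 25.092 / ln 10 = 10.9.

10.9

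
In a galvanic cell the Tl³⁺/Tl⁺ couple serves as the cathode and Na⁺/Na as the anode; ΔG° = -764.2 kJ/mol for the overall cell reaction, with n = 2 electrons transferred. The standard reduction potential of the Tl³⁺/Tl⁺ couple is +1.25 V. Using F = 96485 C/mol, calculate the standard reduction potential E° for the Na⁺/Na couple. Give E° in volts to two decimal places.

E°cell = −ΔG°/(nF) = −(-764.2×10³)/((2)(96485)) = +3.960 V.
Since Tl³⁺/Tl⁺ is the cathode and Na⁺/Na the anode, E°cell = E°(Tl³⁺/Tl⁺) − E°(Na⁺/Na).
So E°(Na⁺/Na) = E°(Tl³⁺/Tl⁺) − E°cell = (+1.25) − (+3.960) = -2.71 V.

-2.71 V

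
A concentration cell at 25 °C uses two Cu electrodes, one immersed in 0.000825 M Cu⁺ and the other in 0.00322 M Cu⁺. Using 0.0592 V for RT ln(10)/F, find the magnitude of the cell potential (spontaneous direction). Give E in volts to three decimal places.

For a concentration cell E°cell = 0. The 0.00322 M side is the cathode (reduction is favoured where [Cu⁺] is higher).
With n = 1, E = −(0.0592/1) log([Cu⁺]ₐₙ/[Cu⁺]꜀ₐₜ) = −(0.0592/1) log(0.000825/0.00322) = −(0.0592/1)(-0.591) = +0.035 V.

+0.035 V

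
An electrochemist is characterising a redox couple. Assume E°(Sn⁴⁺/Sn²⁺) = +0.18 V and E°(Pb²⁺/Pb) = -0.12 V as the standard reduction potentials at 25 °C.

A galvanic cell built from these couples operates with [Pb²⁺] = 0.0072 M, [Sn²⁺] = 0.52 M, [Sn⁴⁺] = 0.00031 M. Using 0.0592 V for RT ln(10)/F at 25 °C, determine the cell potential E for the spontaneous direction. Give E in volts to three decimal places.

+0.268 V

Sn⁴⁺/Sn²⁺ is the cathode (higher E°), Pb²⁺/Pb the anode: E°cell = +0.18 − (-0.12) = +0.30 V, n = 2.
Overall: Sn⁴⁺(aq) + Pb(s) → Sn²⁺(aq) + Pb²⁺(aq)
Q = [Sn²⁺]·[Pb²⁺] / ([Sn⁴⁺]); log Q = 1.082.
E = E° − (0.0592/n) log Q = +0.30 − (0.0592/2)(1.082) = +0.268 V.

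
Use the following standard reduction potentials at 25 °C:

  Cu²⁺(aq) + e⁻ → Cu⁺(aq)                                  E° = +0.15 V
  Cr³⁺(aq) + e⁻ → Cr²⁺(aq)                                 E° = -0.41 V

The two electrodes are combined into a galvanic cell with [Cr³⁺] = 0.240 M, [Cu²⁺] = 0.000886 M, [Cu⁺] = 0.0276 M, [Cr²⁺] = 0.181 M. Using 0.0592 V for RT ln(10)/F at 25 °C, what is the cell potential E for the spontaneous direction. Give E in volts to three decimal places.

+0.464 V

Cu²⁺/Cu⁺ is the cathode (higher E°), Cr³⁺/Cr²⁺ the anode: E°cell = +0.15 − (-0.41) = +0.56 V, n = 1.
Overall: Cu²⁺(aq) + Cr²⁺(aq) → Cu⁺(aq) + Cr³⁺(aq)
Q = [Cu⁺]·[Cr³⁺] / ([Cu²⁺]·[Cr²⁺]); log Q = 1.616.
E = E° − (0.0592/n) log Q = +0.56 − (0.0592/1)(1.616) = +0.464 V.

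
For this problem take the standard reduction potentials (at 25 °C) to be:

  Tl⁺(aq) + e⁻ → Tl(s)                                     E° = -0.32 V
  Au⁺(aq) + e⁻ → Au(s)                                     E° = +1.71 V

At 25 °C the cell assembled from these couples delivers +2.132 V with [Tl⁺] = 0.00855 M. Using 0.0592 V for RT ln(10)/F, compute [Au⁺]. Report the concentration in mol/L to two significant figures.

Au⁺/Au is the cathode, Tl⁺/Tl the anode: E°cell = +2.03 V, n = 1.
Overall reaction: Au⁺(aq) + Tl(s) → Au(s) + Tl⁺(aq); Q = [Tl⁺]^1/[Au⁺]^1.
From E = E° − (0.0592/n) log Q: log Q = (E° − E)·n/0.0592 = (+2.03 − (+2.132))·1/0.0592 = -1.7230.
So 1·log[Au⁺] = 1·log(0.00855) − log Q = -2.0680 − (-1.7230) = -0.3450; [Au⁺] = 10^(-0.3450) ≈ 0.45 M.

0.45 M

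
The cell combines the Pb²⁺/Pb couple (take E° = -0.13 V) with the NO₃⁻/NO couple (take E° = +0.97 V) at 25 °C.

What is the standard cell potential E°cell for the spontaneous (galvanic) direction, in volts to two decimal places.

+1.10 V

The NO₃⁻/NO couple has the higher reduction potential, so it is the cathode; Pb²⁺/Pb is oxidised at the anode.
E°cell = E°(cathode) − E°(anode) = (+0.97) − (-0.13) = +1.10 V.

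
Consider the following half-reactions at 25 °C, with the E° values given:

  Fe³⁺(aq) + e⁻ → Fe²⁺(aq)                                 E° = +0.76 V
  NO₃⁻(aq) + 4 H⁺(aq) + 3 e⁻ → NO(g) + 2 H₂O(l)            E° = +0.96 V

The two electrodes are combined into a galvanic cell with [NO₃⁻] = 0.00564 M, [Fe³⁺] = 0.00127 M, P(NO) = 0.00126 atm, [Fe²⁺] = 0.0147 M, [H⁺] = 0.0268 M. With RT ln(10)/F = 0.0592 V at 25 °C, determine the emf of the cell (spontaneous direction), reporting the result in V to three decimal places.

NO₃⁻/NO is the cathode (higher E°), Fe³⁺/Fe²⁺ the anode: E°cell = +0.96 − (+0.76) = +0.20 V, n = 3.
Overall: NO₃⁻(aq) + 4 H⁺(aq) + 3 Fe²⁺(aq) → NO(g) + 2 H₂O(l) + 3 Fe³⁺(aq)
Q = P(NO)·[Fe³⁺]^3 / ([NO₃⁻]·[H⁺]^4·[Fe²⁺]^3); log Q = 2.446.
E = E° − (0.0592/n) log Q = +0.20 − (0.0592/3)(2.446) = +0.152 V.

+0.152 V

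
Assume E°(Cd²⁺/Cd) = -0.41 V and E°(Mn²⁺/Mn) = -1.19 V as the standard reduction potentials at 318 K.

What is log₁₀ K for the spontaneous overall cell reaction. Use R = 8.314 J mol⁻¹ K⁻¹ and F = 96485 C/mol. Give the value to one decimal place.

Cathode: Cd²⁺/Cd; anode: Mn²⁺/Mn. E°cell = (-0.41) − (-1.19) = +0.78 V, with n = 2.
ΔG° = −nFE° = −RT ln K, so ln K = nFE°/(RT) = (2)(96485)(+0.78) / ((8.314)(318)) = 56.931.
log₁₀ K = 56.931 / ln 10 = 24.7.

24.7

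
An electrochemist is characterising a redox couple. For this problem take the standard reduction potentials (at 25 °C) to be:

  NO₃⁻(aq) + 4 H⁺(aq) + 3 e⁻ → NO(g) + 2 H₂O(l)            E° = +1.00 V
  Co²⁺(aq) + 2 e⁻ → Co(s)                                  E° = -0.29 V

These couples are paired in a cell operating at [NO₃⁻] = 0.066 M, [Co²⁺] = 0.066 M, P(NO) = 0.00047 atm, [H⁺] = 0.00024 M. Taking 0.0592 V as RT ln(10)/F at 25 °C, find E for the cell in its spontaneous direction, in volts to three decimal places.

NO₃⁻/NO is the cathode (higher E°), Co²⁺/Co the anode: E°cell = +1.00 − (-0.29) = +1.29 V, n = 6.
Overall: 2 NO₃⁻(aq) + 8 H⁺(aq) + 3 Co(s) → 2 NO(g) + 4 H₂O(l) + 3 Co²⁺(aq)
Q = P(NO)^2·[Co²⁺]^3 / ([NO₃⁻]^2·[H⁺]^8); log Q = 21.122.
E = E° − (0.0592/n) log Q = +1.29 − (0.0592/6)(21.122) = +1.082 V.

+1.082 V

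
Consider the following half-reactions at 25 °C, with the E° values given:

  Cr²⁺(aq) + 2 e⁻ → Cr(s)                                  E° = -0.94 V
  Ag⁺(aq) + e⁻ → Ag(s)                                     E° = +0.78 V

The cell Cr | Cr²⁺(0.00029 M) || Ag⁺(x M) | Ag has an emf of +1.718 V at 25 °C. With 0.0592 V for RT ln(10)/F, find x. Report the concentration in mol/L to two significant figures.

Ag⁺/Ag is the cathode, Cr²⁺/Cr the anode: E°cell = +1.72 V, n = 2.
Overall reaction: 2 Ag⁺(aq) + Cr(s) → 2 Ag(s) + Cr²⁺(aq); Q = [Cr²⁺]^1/[Ag⁺]^2.
From E = E° − (0.0592/n) log Q: log Q = (E° − E)·n/0.0592 = (+1.72 − (+1.718))·2/0.0592 = 0.0676.
So 2·log[Ag⁺] = 1·log(0.00029) − log Q = -3.5376 − (0.0676) = -3.6052; log[Ag⁺] = -3.6052 / 2 = -1.8026; [Ag⁺] = 10^(-1.8026) ≈ 0.016 M.

0.016 M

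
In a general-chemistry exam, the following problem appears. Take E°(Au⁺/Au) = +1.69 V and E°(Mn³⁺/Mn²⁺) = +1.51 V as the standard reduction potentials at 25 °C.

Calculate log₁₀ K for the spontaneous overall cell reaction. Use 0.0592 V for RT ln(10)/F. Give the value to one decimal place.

Cathode: Au⁺/Au; anode: Mn³⁺/Mn²⁺. E°cell = +0.18 V, n = 1.
log K = nE°cell / 0.0592 = (1)(+0.18) / 0.0592 = 3.0.

3.0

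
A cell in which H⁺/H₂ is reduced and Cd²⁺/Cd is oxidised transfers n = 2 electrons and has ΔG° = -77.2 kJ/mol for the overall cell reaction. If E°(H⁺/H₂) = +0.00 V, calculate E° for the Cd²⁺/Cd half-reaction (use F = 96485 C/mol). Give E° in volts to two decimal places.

-0.40 V

E°cell = −ΔG°/(nF) = −(-77.2×10³)/((2)(96485)) = +0.400 V.
Since H⁺/H₂ is the cathode and Cd²⁺/Cd the anode, E°cell = E°(H⁺/H₂) − E°(Cd²⁺/Cd).
So E°(Cd²⁺/Cd) = E°(H⁺/H₂) − E°cell = (+0.00) − (+0.400) = -0.40 V.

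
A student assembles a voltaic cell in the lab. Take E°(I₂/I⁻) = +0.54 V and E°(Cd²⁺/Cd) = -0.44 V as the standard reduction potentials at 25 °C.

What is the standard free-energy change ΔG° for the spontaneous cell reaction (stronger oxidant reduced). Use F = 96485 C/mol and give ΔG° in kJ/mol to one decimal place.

-189.1 kJ/mol

I₂/I⁻ (E° = +0.54 V) is the cathode; Cd²⁺/Cd (E° = -0.44 V) is the anode, so E°cell = +0.98 V.
Balancing electrons gives n = 2 (lcm of 2 and 2).
ΔG° = −nFE° = −(2)(96485)(+0.98) = -189,111 J = -189.1 kJ/mol.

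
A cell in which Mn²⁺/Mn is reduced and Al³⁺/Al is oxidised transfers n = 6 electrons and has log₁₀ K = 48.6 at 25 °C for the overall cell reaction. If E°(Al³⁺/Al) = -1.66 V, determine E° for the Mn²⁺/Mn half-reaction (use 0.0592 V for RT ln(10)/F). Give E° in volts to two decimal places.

E°cell = (0.0592/n)·log K = (0.0592/6)(48.6) = +0.480 V.
Since Mn²⁺/Mn is the cathode and Al³⁺/Al the anode, E°cell = E°(Mn²⁺/Mn) − E°(Al³⁺/Al).
So E°(Mn²⁺/Mn) = E°cell + E°(Al³⁺/Al) = +0.480 + (-1.66) = -1.18 V.

-1.18 V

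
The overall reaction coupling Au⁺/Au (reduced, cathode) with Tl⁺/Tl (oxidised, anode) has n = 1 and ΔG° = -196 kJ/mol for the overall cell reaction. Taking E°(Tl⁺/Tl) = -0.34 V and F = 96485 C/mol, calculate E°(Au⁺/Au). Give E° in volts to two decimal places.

E°cell = −ΔG°/(nF) = −(-196×10³)/((1)(96485)) = +2.031 V.
Since Au⁺/Au is the cathode and Tl⁺/Tl the anode, E°cell = E°(Au⁺/Au) − E°(Tl⁺/Tl).
So E°(Au⁺/Au) = E°cell + E°(Tl⁺/Tl) = +2.031 + (-0.34) = +1.69 V.

+1.69 V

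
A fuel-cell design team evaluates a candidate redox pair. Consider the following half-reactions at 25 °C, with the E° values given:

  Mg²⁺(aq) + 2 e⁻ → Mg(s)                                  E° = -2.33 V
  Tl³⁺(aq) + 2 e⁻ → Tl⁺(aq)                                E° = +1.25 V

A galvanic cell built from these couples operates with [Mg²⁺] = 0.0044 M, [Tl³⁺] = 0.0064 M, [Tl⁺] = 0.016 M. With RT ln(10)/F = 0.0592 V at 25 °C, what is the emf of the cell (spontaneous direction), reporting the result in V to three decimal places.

Tl³⁺/Tl⁺ is the cathode (higher E°), Mg²⁺/Mg the anode: E°cell = +1.25 − (-2.33) = +3.58 V, n = 2.
Overall: Tl³⁺(aq) + Mg(s) → Tl⁺(aq) + Mg²⁺(aq)
Q = [Tl⁺]·[Mg²⁺] / ([Tl³⁺]); log Q = -1.959.
E = E° − (0.0592/n) log Q = +3.58 − (0.0592/2)(-1.959) = +3.638 V.

+3.638 V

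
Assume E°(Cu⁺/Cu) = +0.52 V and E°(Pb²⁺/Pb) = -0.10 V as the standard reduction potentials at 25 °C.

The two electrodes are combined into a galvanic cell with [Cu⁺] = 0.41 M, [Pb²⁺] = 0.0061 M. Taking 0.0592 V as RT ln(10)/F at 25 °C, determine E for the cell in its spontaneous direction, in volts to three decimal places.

Cu⁺/Cu is the cathode (higher E°), Pb²⁺/Pb the anode: E°cell = +0.52 − (-0.10) = +0.62 V, n = 2.
Overall: 2 Cu⁺(aq) + Pb(s) → 2 Cu(s) + Pb²⁺(aq)
Q = [Pb²⁺] / ([Cu⁺]^2); log Q = -1.440.
E = E° − (0.0592/n) log Q = +0.62 − (0.0592/2)(-1.440) = +0.663 V.

+0.663 V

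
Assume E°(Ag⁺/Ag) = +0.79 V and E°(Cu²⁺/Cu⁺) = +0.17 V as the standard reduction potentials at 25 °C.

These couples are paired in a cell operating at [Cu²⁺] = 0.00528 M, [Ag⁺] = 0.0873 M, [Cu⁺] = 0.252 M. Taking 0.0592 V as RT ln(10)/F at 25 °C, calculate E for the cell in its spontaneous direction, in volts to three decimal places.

+0.657 V

Ag⁺/Ag is the cathode (higher E°), Cu²⁺/Cu⁺ the anode: E°cell = +0.79 − (+0.17) = +0.62 V, n = 1.
Overall: Ag⁺(aq) + Cu⁺(aq) → Ag(s) + Cu²⁺(aq)
Q = [Cu²⁺] / ([Ag⁺]·[Cu⁺]); log Q = -0.620.
E = E° − (0.0592/n) log Q = +0.62 − (0.0592/1)(-0.620) = +0.657 V.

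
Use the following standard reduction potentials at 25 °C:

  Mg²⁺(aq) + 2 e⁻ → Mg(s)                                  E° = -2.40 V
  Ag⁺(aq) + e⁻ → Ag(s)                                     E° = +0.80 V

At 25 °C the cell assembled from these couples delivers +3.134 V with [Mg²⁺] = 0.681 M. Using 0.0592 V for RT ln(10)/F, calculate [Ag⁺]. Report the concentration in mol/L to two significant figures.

0.063 M

Ag⁺/Ag is the cathode, Mg²⁺/Mg the anode: E°cell = +3.20 V, n = 2.
Overall reaction: 2 Ag⁺(aq) + Mg(s) → 2 Ag(s) + Mg²⁺(aq); Q = [Mg²⁺]^1/[Ag⁺]^2.
From E = E° − (0.0592/n) log Q: log Q = (E° − E)·n/0.0592 = (+3.20 − (+3.134))·2/0.0592 = 2.2297.
So 2·log[Ag⁺] = 1·log(0.681) − log Q = -0.1669 − (2.2297) = -2.3966; log[Ag⁺] = -2.3966 / 2 = -1.1983; [Ag⁺] = 10^(-1.1983) ≈ 0.063 M.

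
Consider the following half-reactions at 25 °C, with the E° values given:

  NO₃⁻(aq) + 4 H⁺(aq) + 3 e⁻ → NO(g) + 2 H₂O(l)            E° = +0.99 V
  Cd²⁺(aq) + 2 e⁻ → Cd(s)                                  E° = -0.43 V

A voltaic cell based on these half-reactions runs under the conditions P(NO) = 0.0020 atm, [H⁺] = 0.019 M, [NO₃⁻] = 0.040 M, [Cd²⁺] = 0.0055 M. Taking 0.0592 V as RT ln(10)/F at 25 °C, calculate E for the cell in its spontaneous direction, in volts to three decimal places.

+1.377 V

NO₃⁻/NO is the cathode (higher E°), Cd²⁺/Cd the anode: E°cell = +0.99 − (-0.43) = +1.42 V, n = 6.
Overall: 2 NO₃⁻(aq) + 8 H⁺(aq) + 3 Cd(s) → 2 NO(g) + 4 H₂O(l) + 3 Cd²⁺(aq)
Q = P(NO)^2·[Cd²⁺]^3 / ([NO₃⁻]^2·[H⁺]^8); log Q = 4.389.
E = E° − (0.0592/n) log Q = +1.42 − (0.0592/6)(4.389) = +1.377 V.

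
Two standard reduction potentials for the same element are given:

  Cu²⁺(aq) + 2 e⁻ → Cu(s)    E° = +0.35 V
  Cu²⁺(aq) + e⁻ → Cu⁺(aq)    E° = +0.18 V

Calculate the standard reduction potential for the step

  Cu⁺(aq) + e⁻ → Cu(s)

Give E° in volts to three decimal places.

Sequential free energies add, so n₃E°₃ = n₁E°₁ + n₂E°₂.
With n₃ = 2, and the known step contributing 1×(+0.18) V, the unknown satisfies 1·E° = 2×(+0.35) − 1×(+0.18) = +0.520.
E° = +0.520 / 1 = +0.520 V.

+0.520 V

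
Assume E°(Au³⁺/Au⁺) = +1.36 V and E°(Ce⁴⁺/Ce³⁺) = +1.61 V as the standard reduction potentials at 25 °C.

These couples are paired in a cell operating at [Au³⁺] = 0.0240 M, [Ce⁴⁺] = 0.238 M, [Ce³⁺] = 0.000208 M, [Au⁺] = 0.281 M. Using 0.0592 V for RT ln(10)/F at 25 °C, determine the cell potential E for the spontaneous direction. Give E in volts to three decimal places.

Ce⁴⁺/Ce³⁺ is the cathode (higher E°), Au³⁺/Au⁺ the anode: E°cell = +1.61 − (+1.36) = +0.25 V, n = 2.
Overall: 2 Ce⁴⁺(aq) + Au⁺(aq) → 2 Ce³⁺(aq) + Au³⁺(aq)
Q = [Ce³⁺]^2·[Au³⁺] / ([Ce⁴⁺]^2·[Au⁺]); log Q = -7.186.
E = E° − (0.0592/n) log Q = +0.25 − (0.0592/2)(-7.186) = +0.463 V.

+0.463 V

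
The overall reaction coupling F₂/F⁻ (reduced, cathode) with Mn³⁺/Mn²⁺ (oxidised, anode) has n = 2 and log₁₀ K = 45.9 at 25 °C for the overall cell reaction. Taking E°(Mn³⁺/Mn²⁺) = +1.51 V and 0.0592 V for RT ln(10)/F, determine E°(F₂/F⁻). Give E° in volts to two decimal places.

+2.87 V

E°cell = (0.0592/n)·log K = (0.0592/2)(45.9) = +1.359 V.
Since F₂/F⁻ is the cathode and Mn³⁺/Mn²⁺ the anode, E°cell = E°(F₂/F⁻) − E°(Mn³⁺/Mn²⁺).
So E°(F₂/F⁻) = E°cell + E°(Mn³⁺/Mn²⁺) = +1.359 + (+1.51) = +2.87 V.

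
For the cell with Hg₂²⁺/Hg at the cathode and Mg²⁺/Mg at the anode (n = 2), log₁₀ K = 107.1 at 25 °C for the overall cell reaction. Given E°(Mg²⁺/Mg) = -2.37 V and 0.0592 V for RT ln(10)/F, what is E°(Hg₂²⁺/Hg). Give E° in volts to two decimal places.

E°cell = (0.0592/n)·log K = (0.0592/2)(107.1) = +3.170 V.
Since Hg₂²⁺/Hg is the cathode and Mg²⁺/Mg the anode, E°cell = E°(Hg₂²⁺/Hg) − E°(Mg²⁺/Mg).
So E°(Hg₂²⁺/Hg) = E°cell + E°(Mg²⁺/Mg) = +3.170 + (-2.37) = +0.80 V.

+0.80 V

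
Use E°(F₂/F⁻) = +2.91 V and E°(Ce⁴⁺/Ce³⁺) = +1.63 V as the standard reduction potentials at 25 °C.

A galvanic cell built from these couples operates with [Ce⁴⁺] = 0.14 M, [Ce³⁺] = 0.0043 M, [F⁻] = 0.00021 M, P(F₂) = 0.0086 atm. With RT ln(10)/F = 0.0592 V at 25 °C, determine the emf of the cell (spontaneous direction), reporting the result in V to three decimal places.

F₂/F⁻ is the cathode (higher E°), Ce⁴⁺/Ce³⁺ the anode: E°cell = +2.91 − (+1.63) = +1.28 V, n = 2.
Overall: F₂(g) + 2 Ce³⁺(aq) → 2 F⁻(aq) + 2 Ce⁴⁺(aq)
Q = [F⁻]^2·[Ce⁴⁺]^2 / (P(F₂)·[Ce³⁺]^2); log Q = -2.265.
E = E° − (0.0592/n) log Q = +1.28 − (0.0592/2)(-2.265) = +1.347 V.

+1.347 V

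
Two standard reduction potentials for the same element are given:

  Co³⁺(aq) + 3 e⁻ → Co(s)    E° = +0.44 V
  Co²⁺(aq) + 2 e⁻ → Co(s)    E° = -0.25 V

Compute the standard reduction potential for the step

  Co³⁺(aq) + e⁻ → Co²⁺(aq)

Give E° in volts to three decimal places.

Sequential free energies add, so n₃E°₃ = n₁E°₁ + n₂E°₂.
With n₃ = 3, and the known step contributing 2×(-0.25) V, the unknown satisfies 1·E° = 3×(+0.44) − 2×(-0.25) = +1.820.
E° = +1.820 / 1 = +1.820 V.

+1.820 V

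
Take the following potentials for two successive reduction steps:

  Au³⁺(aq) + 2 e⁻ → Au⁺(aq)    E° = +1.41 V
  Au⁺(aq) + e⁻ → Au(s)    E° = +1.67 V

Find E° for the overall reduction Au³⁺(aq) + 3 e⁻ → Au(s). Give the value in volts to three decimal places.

+1.497 V

Adding the free-energy changes (−nFE°) of the two steps gives −n₃FE°₃ = −n₁FE°₁ − n₂FE°₂.
E°₃ = (2×+1.41 + 1×+1.67) / 3 = (+4.490) / 3 = +1.497 V.
E° values themselves are not directly additive — weighting by electron count is essential.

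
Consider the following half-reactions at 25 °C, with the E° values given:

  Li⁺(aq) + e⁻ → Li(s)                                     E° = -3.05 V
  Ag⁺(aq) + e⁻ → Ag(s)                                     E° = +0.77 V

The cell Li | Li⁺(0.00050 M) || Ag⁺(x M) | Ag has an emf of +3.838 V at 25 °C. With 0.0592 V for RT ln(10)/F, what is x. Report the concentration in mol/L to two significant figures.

0.0010 M

Ag⁺/Ag is the cathode, Li⁺/Li the anode: E°cell = +3.82 V, n = 1.
Overall reaction: Ag⁺(aq) + Li(s) → Ag(s) + Li⁺(aq); Q = [Li⁺]^1/[Ag⁺]^1.
From E = E° − (0.0592/n) log Q: log Q = (E° − E)·n/0.0592 = (+3.82 − (+3.838))·1/0.0592 = -0.3041.
So 1·log[Ag⁺] = 1·log(0.0005) − log Q = -3.3010 − (-0.3041) = -2.9969; [Ag⁺] = 10^(-2.9969) ≈ 0.0010 M.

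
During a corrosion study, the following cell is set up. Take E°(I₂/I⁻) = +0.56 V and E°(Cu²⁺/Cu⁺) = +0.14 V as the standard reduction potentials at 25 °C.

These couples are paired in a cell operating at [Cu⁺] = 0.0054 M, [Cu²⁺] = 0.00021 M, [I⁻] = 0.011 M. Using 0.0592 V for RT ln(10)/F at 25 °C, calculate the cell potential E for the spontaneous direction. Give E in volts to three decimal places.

I₂/I⁻ is the cathode (higher E°), Cu²⁺/Cu⁺ the anode: E°cell = +0.56 − (+0.14) = +0.42 V, n = 2.
Overall: I₂(s) + 2 Cu⁺(aq) → 2 I⁻(aq) + 2 Cu²⁺(aq)
Q = [I⁻]^2·[Cu²⁺]^2 / ([Cu⁺]^2); log Q = -6.738.
E = E° − (0.0592/n) log Q = +0.42 − (0.0592/2)(-6.738) = +0.619 V.

+0.619 V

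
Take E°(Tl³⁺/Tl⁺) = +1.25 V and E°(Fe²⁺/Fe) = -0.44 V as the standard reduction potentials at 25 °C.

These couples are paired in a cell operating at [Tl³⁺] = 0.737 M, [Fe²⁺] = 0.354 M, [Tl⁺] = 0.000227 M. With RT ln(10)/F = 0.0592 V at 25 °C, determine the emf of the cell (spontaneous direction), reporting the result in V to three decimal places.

Tl³⁺/Tl⁺ is the cathode (higher E°), Fe²⁺/Fe the anode: E°cell = +1.25 − (-0.44) = +1.69 V, n = 2.
Overall: Tl³⁺(aq) + Fe(s) → Tl⁺(aq) + Fe²⁺(aq)
Q = [Tl⁺]·[Fe²⁺] / ([Tl³⁺]); log Q = -3.962.
E = E° − (0.0592/n) log Q = +1.69 − (0.0592/2)(-3.962) = +1.807 V.

+1.807 V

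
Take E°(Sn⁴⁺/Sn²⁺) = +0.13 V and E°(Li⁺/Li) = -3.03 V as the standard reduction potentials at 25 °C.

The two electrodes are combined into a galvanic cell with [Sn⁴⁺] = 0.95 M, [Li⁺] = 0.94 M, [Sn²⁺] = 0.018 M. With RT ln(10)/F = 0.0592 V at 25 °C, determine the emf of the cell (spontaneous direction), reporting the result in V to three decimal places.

+3.213 V

Sn⁴⁺/Sn²⁺ is the cathode (higher E°), Li⁺/Li the anode: E°cell = +0.13 − (-3.03) = +3.16 V, n = 2.
Overall: Sn⁴⁺(aq) + 2 Li(s) → Sn²⁺(aq) + 2 Li⁺(aq)
Q = [Sn²⁺]·[Li⁺]^2 / ([Sn⁴⁺]); log Q = -1.776.
E = E° − (0.0592/n) log Q = +3.16 − (0.0592/2)(-1.776) = +3.213 V.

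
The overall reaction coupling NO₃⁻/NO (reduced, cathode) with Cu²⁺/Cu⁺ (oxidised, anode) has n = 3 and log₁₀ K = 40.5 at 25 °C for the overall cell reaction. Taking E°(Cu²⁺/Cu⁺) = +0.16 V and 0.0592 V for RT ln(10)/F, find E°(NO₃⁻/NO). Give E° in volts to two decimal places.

+0.96 V

E°cell = (0.0592/n)·log K = (0.0592/3)(40.5) = +0.799 V.
Since NO₃⁻/NO is the cathode and Cu²⁺/Cu⁺ the anode, E°cell = E°(NO₃⁻/NO) − E°(Cu²⁺/Cu⁺).
So E°(NO₃⁻/NO) = E°cell + E°(Cu²⁺/Cu⁺) = +0.799 + (+0.16) = +0.96 V.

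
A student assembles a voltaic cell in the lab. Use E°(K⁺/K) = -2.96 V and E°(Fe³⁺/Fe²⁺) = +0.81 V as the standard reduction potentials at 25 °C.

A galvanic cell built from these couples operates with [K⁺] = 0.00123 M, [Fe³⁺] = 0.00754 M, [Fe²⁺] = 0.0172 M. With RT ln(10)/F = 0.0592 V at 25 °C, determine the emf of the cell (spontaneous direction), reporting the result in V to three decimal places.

+3.921 V

Fe³⁺/Fe²⁺ is the cathode (higher E°), K⁺/K the anode: E°cell = +0.81 − (-2.96) = +3.77 V, n = 1.
Overall: Fe³⁺(aq) + K(s) → Fe²⁺(aq) + K⁺(aq)
Q = [Fe²⁺]·[K⁺] / ([Fe³⁺]); log Q = -2.552.
E = E° − (0.0592/n) log Q = +3.77 − (0.0592/1)(-2.552) = +3.921 V.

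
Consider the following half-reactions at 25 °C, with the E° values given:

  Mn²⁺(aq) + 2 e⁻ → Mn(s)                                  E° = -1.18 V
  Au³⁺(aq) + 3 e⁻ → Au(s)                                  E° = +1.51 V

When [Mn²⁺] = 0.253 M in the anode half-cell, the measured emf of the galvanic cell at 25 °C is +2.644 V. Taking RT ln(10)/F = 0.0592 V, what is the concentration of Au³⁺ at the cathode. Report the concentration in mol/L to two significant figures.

Au³⁺/Au is the cathode, Mn²⁺/Mn the anode: E°cell = +2.69 V, n = 6.
Overall reaction: 2 Au³⁺(aq) + 3 Mn(s) → 2 Au(s) + 3 Mn²⁺(aq); Q = [Mn²⁺]^3/[Au³⁺]^2.
From E = E° − (0.0592/n) log Q: log Q = (E° − E)·n/0.0592 = (+2.69 − (+2.644))·6/0.0592 = 4.6622.
So 2·log[Au³⁺] = 3·log(0.253) − log Q = -1.7906 − (4.6622) = -6.4528; log[Au³⁺] = -6.4528 / 2 = -3.2264; [Au³⁺] = 10^(-3.2264) ≈ 0.00059 M.

0.00059 M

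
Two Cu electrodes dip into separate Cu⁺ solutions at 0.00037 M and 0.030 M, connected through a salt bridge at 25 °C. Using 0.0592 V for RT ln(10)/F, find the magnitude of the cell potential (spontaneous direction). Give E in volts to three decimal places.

+0.113 V

For a concentration cell E°cell = 0. The 0.030 M side is the cathode (reduction is favoured where [Cu⁺] is higher).
With n = 1, E = −(0.0592/1) log([Cu⁺]ₐₙ/[Cu⁺]꜀ₐₜ) = −(0.0592/1) log(0.00037/0.03) = −(0.0592/1)(-1.909) = +0.113 V.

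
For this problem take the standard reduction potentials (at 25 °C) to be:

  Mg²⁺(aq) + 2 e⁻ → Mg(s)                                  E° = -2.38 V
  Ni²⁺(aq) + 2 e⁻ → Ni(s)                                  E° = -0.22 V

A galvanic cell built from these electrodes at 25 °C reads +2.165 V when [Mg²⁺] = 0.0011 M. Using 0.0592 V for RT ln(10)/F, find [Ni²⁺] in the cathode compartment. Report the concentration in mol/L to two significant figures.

Ni²⁺/Ni is the cathode, Mg²⁺/Mg the anode: E°cell = +2.16 V, n = 2.
Overall reaction: Ni²⁺(aq) + Mg(s) → Ni(s) + Mg²⁺(aq); Q = [Mg²⁺]^1/[Ni²⁺]^1.
From E = E° − (0.0592/n) log Q: log Q = (E° − E)·n/0.0592 = (+2.16 − (+2.165))·2/0.0592 = -0.1689.
So 1·log[Ni²⁺] = 1·log(0.0011) − log Q = -2.9586 − (-0.1689) = -2.7897; [Ni²⁺] = 10^(-2.7897) ≈ 0.0016 M.

0.0016 M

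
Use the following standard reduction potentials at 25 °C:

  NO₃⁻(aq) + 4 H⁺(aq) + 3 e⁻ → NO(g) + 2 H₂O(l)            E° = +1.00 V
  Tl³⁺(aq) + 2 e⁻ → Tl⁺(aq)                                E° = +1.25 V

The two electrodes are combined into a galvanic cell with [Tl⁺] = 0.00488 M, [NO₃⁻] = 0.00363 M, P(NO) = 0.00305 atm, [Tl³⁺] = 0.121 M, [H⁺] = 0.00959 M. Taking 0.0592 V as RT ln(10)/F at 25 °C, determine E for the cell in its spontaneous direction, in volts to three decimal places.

+0.449 V

Tl³⁺/Tl⁺ is the cathode (higher E°), NO₃⁻/NO the anode: E°cell = +1.25 − (+1.00) = +0.25 V, n = 6.
Overall: 3 Tl³⁺(aq) + 2 NO(g) + 4 H₂O(l) → 3 Tl⁺(aq) + 2 NO₃⁻(aq) + 8 H⁺(aq)
Q = [Tl⁺]^3·[NO₃⁻]^2·[H⁺]^8 / ([Tl³⁺]^3·P(NO)^2); log Q = -20.177.
E = E° − (0.0592/n) log Q = +0.25 − (0.0592/6)(-20.177) = +0.449 V.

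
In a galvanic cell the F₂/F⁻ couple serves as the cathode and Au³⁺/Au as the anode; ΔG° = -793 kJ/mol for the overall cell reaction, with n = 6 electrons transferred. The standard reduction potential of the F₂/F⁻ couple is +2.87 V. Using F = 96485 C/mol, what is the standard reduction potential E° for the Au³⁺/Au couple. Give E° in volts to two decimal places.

E°cell = −ΔG°/(nF) = −(-793×10³)/((6)(96485)) = +1.370 V.
Since F₂/F⁻ is the cathode and Au³⁺/Au the anode, E°cell = E°(F₂/F⁻) − E°(Au³⁺/Au).
So E°(Au³⁺/Au) = E°(F₂/F⁻) − E°cell = (+2.87) − (+1.370) = +1.50 V.

+1.50 V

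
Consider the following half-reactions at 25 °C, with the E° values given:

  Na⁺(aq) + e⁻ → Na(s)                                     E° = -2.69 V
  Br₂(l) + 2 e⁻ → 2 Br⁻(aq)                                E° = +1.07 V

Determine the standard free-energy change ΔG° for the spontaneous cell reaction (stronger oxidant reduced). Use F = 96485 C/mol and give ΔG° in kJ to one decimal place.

Br₂/Br⁻ (E° = +1.07 V) is the cathode; Na⁺/Na (E° = -2.69 V) is the anode, so E°cell = +3.76 V.
Balancing electrons gives n = 2 (lcm of 2 and 1).
ΔG° = −nFE° = −(2)(96485)(+3.76) = -725,567 J = -725.6 kJ.

-725.6 kJ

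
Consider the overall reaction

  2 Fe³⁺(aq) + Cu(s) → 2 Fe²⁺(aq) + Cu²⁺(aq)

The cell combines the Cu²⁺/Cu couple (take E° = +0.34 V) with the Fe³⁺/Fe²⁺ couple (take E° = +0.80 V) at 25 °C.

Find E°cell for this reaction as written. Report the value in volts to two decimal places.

The Fe³⁺/Fe²⁺ couple has the higher reduction potential, so it is the cathode; Cu²⁺/Cu is oxidised at the anode.
E°cell = E°(cathode) − E°(anode) = (+0.80) − (+0.34) = +0.46 V.
Since E°cell > 0, the reaction is spontaneous under standard conditions.

+0.46 V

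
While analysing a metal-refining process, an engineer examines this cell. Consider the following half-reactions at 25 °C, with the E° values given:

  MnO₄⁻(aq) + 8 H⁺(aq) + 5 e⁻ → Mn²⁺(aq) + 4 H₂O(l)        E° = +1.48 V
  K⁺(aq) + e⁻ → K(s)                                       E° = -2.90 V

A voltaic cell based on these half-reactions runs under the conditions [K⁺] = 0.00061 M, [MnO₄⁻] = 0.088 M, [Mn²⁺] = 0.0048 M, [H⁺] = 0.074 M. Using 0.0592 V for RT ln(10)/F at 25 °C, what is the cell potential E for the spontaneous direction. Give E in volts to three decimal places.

MnO₄⁻/Mn²⁺ is the cathode (higher E°), K⁺/K the anode: E°cell = +1.48 − (-2.90) = +4.38 V, n = 5.
Overall: MnO₄⁻(aq) + 8 H⁺(aq) + 5 K(s) → Mn²⁺(aq) + 4 H₂O(l) + 5 K⁺(aq)
Q = [Mn²⁺]·[K⁺]^5 / ([MnO₄⁻]·[H⁺]^8); log Q = -8.290.
E = E° − (0.0592/n) log Q = +4.38 − (0.0592/5)(-8.290) = +4.478 V.

+4.478 V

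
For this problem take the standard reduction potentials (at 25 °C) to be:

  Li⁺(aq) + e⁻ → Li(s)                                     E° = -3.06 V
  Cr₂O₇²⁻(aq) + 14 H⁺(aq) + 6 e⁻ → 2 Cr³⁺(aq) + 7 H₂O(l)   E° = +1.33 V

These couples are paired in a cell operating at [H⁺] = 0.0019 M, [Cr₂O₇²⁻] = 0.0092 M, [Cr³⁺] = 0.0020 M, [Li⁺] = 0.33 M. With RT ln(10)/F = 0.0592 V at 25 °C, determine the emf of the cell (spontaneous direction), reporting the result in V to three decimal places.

+4.076 V

Cr₂O₇²⁻/Cr³⁺ is the cathode (higher E°), Li⁺/Li the anode: E°cell = +1.33 − (-3.06) = +4.39 V, n = 6.
Overall: Cr₂O₇²⁻(aq) + 14 H⁺(aq) + 6 Li(s) → 2 Cr³⁺(aq) + 7 H₂O(l) + 6 Li⁺(aq)
Q = [Cr³⁺]^2·[Li⁺]^6 / ([Cr₂O₇²⁻]·[H⁺]^14); log Q = 31.847.
E = E° − (0.0592/n) log Q = +4.39 − (0.0592/6)(31.847) = +4.076 V.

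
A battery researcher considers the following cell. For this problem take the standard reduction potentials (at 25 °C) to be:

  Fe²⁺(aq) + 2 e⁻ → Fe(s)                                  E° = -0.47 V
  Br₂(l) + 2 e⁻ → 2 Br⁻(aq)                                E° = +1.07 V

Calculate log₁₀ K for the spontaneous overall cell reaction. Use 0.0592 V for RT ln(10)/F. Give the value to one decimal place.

Cathode: Br₂/Br⁻; anode: Fe²⁺/Fe. E°cell = +1.54 V, n = 2.
log K = nE°cell / 0.0592 = (2)(+1.54) / 0.0592 = 52.0.

52.0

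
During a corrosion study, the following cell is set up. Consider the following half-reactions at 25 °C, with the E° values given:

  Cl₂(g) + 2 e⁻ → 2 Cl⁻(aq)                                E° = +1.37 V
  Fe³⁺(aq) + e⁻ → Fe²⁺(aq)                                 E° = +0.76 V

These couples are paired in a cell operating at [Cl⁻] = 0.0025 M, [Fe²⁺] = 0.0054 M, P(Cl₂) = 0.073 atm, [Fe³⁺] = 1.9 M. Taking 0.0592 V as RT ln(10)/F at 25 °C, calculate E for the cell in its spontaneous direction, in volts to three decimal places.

Cl₂/Cl⁻ is the cathode (higher E°), Fe³⁺/Fe²⁺ the anode: E°cell = +1.37 − (+0.76) = +0.61 V, n = 2.
Overall: Cl₂(g) + 2 Fe²⁺(aq) → 2 Cl⁻(aq) + 2 Fe³⁺(aq)
Q = [Cl⁻]^2·[Fe³⁺]^2 / (P(Cl₂)·[Fe²⁺]^2); log Q = 1.025.
E = E° − (0.0592/n) log Q = +0.61 − (0.0592/2)(1.025) = +0.580 V.

+0.580 V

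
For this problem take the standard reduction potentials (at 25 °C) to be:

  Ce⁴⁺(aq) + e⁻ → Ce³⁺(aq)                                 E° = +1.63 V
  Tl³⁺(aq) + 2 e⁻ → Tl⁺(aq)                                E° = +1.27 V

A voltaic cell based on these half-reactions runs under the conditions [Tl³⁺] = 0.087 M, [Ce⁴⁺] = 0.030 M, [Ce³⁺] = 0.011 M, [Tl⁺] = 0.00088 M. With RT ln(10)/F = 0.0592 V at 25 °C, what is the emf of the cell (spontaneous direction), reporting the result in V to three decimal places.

Ce⁴⁺/Ce³⁺ is the cathode (higher E°), Tl³⁺/Tl⁺ the anode: E°cell = +1.63 − (+1.27) = +0.36 V, n = 2.
Overall: 2 Ce⁴⁺(aq) + Tl⁺(aq) → 2 Ce³⁺(aq) + Tl³⁺(aq)
Q = [Ce³⁺]^2·[Tl³⁺] / ([Ce⁴⁺]^2·[Tl⁺]); log Q = 1.124.
E = E° − (0.0592/n) log Q = +0.36 − (0.0592/2)(1.124) = +0.327 V.

+0.327 V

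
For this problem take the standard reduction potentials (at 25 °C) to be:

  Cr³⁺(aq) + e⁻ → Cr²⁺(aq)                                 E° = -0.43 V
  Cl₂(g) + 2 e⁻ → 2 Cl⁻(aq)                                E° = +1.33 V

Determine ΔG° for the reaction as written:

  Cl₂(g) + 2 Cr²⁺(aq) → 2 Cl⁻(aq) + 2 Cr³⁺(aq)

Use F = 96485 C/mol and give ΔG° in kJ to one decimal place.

-339.6 kJ

As written, Cl₂/Cl⁻ is reduced (cathode) and Cr³⁺/Cr²⁺ is oxidised (anode), so E°cell = (+1.33) − (-0.43) = +1.76 V.
Balancing electrons gives n = 2.
ΔG° = −nFE° = −(2)(96485)(+1.76) = -339,627 J = -339.6 kJ.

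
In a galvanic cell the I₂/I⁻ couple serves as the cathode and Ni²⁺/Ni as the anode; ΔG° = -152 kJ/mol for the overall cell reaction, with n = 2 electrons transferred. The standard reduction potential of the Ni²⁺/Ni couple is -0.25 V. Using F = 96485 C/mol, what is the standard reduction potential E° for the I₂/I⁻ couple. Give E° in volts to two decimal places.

E°cell = −ΔG°/(nF) = −(-152×10³)/((2)(96485)) = +0.788 V.
Since I₂/I⁻ is the cathode and Ni²⁺/Ni the anode, E°cell = E°(I₂/I⁻) − E°(Ni²⁺/Ni).
So E°(I₂/I⁻) = E°cell + E°(Ni²⁺/Ni) = +0.788 + (-0.25) = +0.54 V.

+0.54 V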